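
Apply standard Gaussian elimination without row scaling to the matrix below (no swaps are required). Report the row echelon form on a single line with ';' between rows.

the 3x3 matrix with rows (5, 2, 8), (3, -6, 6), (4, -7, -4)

REF = [5 2 8; 0 -36/5 6/5; 0 0 -71/6]

Forward elimination:
R2 <- R2 - (3/5)*R1:  [     0  -36/5    6/5 ]
R3 <- R3 - (4/5)*R1:  [     0  -43/5  -52/5 ]
R3 <- R3 - (43/36)*R2:  [     0      0  -71/6 ]
Row echelon form:
[ 5      2      8 ]
[ 0  -36/5    6/5 ]
[ 0      0  -71/6 ]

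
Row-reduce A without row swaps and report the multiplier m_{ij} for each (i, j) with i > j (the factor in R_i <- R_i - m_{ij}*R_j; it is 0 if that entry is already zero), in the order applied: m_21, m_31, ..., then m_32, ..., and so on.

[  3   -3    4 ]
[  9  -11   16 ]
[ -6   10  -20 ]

multipliers: 3, -2, -2

Forward elimination:
R2 <- R2 - (3)*R1:  [  0  -2   4 ]
R3 <- R3 - (-2)*R1:  [   0    4  -12 ]
R3 <- R3 - (-2)*R2:  [  0   0  -4 ]
Multipliers (in order of application): m_{21} = 3, m_{31} = -2, m_{32} = -2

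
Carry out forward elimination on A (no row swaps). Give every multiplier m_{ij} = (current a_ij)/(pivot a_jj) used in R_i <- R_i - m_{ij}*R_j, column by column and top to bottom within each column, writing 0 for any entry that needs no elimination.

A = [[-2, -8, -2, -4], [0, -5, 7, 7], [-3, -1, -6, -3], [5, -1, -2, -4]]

Forward elimination:
R2: entry in column 1 is already 0 -> m_{21} = 0 (no row operation needed)
R3 <- R3 - (3/2)*R1:  [  0  11  -3   3 ]
R4 <- R4 - (-5/2)*R1:  [   0  -21   -7  -14 ]
R3 <- R3 - (-11/5)*R2:  [    0     0  62/5  92/5 ]
R4 <- R4 - (21/5)*R2:  [      0       0  -182/5  -217/5 ]
R4 <- R4 - (-91/31)*R3:  [      0       0       0  329/31 ]
Multipliers (in order of application): m_{21} = 0, m_{31} = 3/2, m_{41} = -5/2, m_{32} = -11/5, m_{42} = 21/5, m_{43} = -91/31

multipliers: 0, 3/2, -5/2, -11/5, 21/5, -91/31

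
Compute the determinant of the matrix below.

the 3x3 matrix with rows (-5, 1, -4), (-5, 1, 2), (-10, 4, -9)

Forward elimination:
R2 <- R2 - (1)*R1:  [ 0  0  6 ]
R3 <- R3 - (2)*R1:  [  0   2  -1 ]
R2 <-> R3   (pivot in column 2 was zero)
[ -5  1  -4 ]
[  0  2  -1 ]
[  0  0   6 ]
Upper-triangular form:
[ -5  1  -4 ]
[  0  2  -1 ]
[  0  0   6 ]
det(A) = (-1)^1 * (-5) * (2) * (6) = 60  (1 row swap -> sign -1)

det(A) = 60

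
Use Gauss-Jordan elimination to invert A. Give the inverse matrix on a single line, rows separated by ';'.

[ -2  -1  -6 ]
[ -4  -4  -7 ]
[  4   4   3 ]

Gauss-Jordan on [A | I]:
R1 <- (1/-2)*R1:  [    1   1/2     3  |  -1/2     0     0 ]
R2 <- R2 - (-4)*R1:  [  0  -2   5  |  -2   1   0 ]
R3 <- R3 - (4)*R1:  [  0   2  -9  |   2   0   1 ]
R2 <- (1/-2)*R2:  [    0     1  -5/2  |     1  -1/2     0 ]
R1 <- R1 - (1/2)*R2:  [    1     0  17/4  |    -1   1/4     0 ]
R3 <- R3 - (2)*R2:  [  0   0  -4  |   0   1   1 ]
R3 <- (1/-4)*R3:  [    0     0     1  |     0  -1/4  -1/4 ]
R1 <- R1 - (17/4)*R3:  [     1      0      0  |     -1  21/16  17/16 ]
R2 <- R2 - (-5/2)*R3:  [    0     1     0  |     1  -9/8  -5/8 ]
Right block of [I | A^{-1}] is the inverse:
[ -1  21/16  17/16 ]
[  1   -9/8   -5/8 ]
[  0   -1/4   -1/4 ]

inverse = [-1 21/16 17/16; 1 -9/8 -5/8; 0 -1/4 -1/4]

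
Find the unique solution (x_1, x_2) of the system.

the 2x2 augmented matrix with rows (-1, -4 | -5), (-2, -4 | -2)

(-3, 2)

Forward elimination on [A|b]:
R2 <- R2 - (2)*R1:  [ 0  4  8 ]
Row echelon form:
[ -1  -4  |  -5 ]
[  0   4  |   8 ]
Back-substitution:
x_2 = (8) / 4 = 2
x_1 = (-5 - (-4)*(2)) / -1 = -3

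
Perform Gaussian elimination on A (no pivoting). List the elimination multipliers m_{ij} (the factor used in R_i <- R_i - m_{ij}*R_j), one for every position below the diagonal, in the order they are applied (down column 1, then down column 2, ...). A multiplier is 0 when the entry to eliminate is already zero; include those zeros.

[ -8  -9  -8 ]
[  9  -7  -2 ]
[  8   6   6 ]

Forward elimination:
R2 <- R2 - (-9/8)*R1:  [      0  -137/8     -11 ]
R3 <- R3 - (-1)*R1:  [  0  -3  -2 ]
R3 <- R3 - (24/137)*R2:  [       0        0  -10/137 ]
Multipliers (in order of application): m_{21} = -9/8, m_{31} = -1, m_{32} = 24/137

multipliers: -9/8, -1, 24/137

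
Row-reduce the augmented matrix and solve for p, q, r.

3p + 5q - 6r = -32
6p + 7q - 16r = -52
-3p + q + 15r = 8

(-4, -4, 0)

Forward elimination on [A|b]:
R2 <- R2 - (2)*R1:  [  0  -3  -4  12 ]
R3 <- R3 - (-1)*R1:  [   0    6    9  -24 ]
R3 <- R3 - (-2)*R2:  [ 0  0  1  0 ]
Row echelon form:
[ 3   5  -6  |  -32 ]
[ 0  -3  -4  |   12 ]
[ 0   0   1  |    0 ]
Back-substitution:
r = (0) / 1 = 0
q = (12 - (-4)*(0)) / -3 = -4
p = (-32 - (5)*(-4) - (-6)*(0)) / 3 = -4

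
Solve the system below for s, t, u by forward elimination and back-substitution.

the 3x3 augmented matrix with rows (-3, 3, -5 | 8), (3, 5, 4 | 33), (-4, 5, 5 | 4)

(4, 5, -1)

Forward elimination on [A|b]:
R2 <- R2 - (-1)*R1:  [  0   8  -1  41 ]
R3 <- R3 - (4/3)*R1:  [     0      1   35/3  -20/3 ]
R3 <- R3 - (1/8)*R2:  [       0        0   283/24  -283/24 ]
Row echelon form:
[ -3  3      -5  |        8 ]
[  0  8      -1  |       41 ]
[  0  0  283/24  |  -283/24 ]
Back-substitution:
u = (-283/24) / (283/24) = -1
t = (41 - (-1)*(-1)) / 8 = 5
s = (8 - (3)*(5) - (-5)*(-1)) / -3 = 4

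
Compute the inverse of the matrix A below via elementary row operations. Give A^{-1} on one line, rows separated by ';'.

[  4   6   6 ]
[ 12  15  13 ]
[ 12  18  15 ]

inverse = [-1/4 1/2 -1/3; -2/3 -1/3 5/9; 1 0 -1/3]

Gauss-Jordan on [A | I]:
R1 <- (1/4)*R1:  [   1  3/2  3/2  |  1/4    0    0 ]
R2 <- R2 - (12)*R1:  [  0  -3  -5  |  -3   1   0 ]
R3 <- R3 - (12)*R1:  [  0   0  -3  |  -3   0   1 ]
R2 <- (1/-3)*R2:  [    0     1   5/3  |     1  -1/3     0 ]
R1 <- R1 - (3/2)*R2:  [    1     0    -1  |  -5/4   1/2     0 ]
R3 <- (1/-3)*R3:  [    0     0     1  |     1     0  -1/3 ]
R1 <- R1 - (-1)*R3:  [    1     0     0  |  -1/4   1/2  -1/3 ]
R2 <- R2 - (5/3)*R3:  [    0     1     0  |  -2/3  -1/3   5/9 ]
Right block of [I | A^{-1}] is the inverse:
[ -1/4   1/2  -1/3 ]
[ -2/3  -1/3   5/9 ]
[    1     0  -1/3 ]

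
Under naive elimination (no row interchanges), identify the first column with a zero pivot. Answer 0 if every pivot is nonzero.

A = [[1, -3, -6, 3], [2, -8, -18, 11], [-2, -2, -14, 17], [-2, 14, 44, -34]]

Naive forward elimination:
R2 <- R2 - (2)*R1:  [  0  -2  -6   5 ]
R3 <- R3 - (-2)*R1:  [   0   -8  -26   23 ]
R4 <- R4 - (-2)*R1:  [   0    8   32  -28 ]
R3 <- R3 - (4)*R2:  [  0   0  -2   3 ]
R4 <- R4 - (-4)*R2:  [  0   0   8  -8 ]
R4 <- R4 - (-4)*R3:  [ 0  0  0  4 ]
All pivots nonzero; naive elimination completes without hitting a zero pivot.

first zero-pivot column = 0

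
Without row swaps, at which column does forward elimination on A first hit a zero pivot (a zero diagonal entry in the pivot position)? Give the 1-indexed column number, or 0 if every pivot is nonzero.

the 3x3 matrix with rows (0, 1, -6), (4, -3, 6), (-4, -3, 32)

first zero-pivot column = 1

Naive forward elimination:
Pivot entry (1,1) is zero but row 2 has 4 in column 1 -> naive elimination stops; a row interchange (e.g. R1 <-> R2) would be required here.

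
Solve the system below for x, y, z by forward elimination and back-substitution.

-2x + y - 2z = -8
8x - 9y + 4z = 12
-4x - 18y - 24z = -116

Forward elimination on [A|b]:
R2 <- R2 - (-4)*R1:  [   0   -5   -4  -20 ]
R3 <- R3 - (2)*R1:  [    0   -20   -20  -100 ]
R3 <- R3 - (4)*R2:  [   0    0   -4  -20 ]
Row echelon form:
[ -2   1  -2  |   -8 ]
[  0  -5  -4  |  -20 ]
[  0   0  -4  |  -20 ]
Back-substitution:
z = (-20) / -4 = 5
y = (-20 - (-4)*(5)) / -5 = 0
x = (-8 - (1)*(0) - (-2)*(5)) / -2 = -1

(-1, 0, 5)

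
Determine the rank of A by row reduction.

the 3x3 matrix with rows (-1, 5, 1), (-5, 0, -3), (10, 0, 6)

Row reduction:
R2 <- R2 - (5)*R1:  [   0  -25   -8 ]
R3 <- R3 - (-10)*R1:  [  0  50  16 ]
R3 <- R3 - (-2)*R2:  [ 0  0  0 ]
Row echelon form:
[ -1    5   1 ]
[  0  -25  -8 ]
[  0    0   0 ]
Nonzero rows / pivot columns: 2

rank(A) = 2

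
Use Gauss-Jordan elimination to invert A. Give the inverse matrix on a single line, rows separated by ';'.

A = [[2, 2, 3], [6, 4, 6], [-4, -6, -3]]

Gauss-Jordan on [A | I]:
R1 <- (1/2)*R1:  [   1    1  3/2  |  1/2    0    0 ]
R2 <- R2 - (6)*R1:  [  0  -2  -3  |  -3   1   0 ]
R3 <- R3 - (-4)*R1:  [  0  -2   3  |   2   0   1 ]
R2 <- (1/-2)*R2:  [    0     1   3/2  |   3/2  -1/2     0 ]
R1 <- R1 - (1)*R2:  [   1    0    0  |   -1  1/2    0 ]
R3 <- R3 - (-2)*R2:  [  0   0   6  |   5  -1   1 ]
R3 <- (1/6)*R3:  [    0     0     1  |   5/6  -1/6   1/6 ]
R2 <- R2 - (3/2)*R3:  [    0     1     0  |   1/4  -1/4  -1/4 ]
Right block of [I | A^{-1}] is the inverse:
[  -1   1/2     0 ]
[ 1/4  -1/4  -1/4 ]
[ 5/6  -1/6   1/6 ]

inverse = [-1 1/2 0; 1/4 -1/4 -1/4; 5/6 -1/6 1/6]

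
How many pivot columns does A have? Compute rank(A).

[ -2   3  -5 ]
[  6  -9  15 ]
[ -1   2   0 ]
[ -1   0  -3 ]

Row reduction:
R2 <- R2 - (-3)*R1:  [ 0  0  0 ]
R3 <- R3 - (1/2)*R1:  [   0  1/2  5/2 ]
R4 <- R4 - (1/2)*R1:  [    0  -3/2  -1/2 ]
R2 <-> R3   (pivot in column 2 was zero)
[ -2     3    -5 ]
[  0   1/2   5/2 ]
[  0     0     0 ]
[  0  -3/2  -1/2 ]
R4 <- R4 - (-3)*R2:  [ 0  0  7 ]
R3 <-> R4   (pivot in column 3 was zero)
[ -2    3   -5 ]
[  0  1/2  5/2 ]
[  0    0    7 ]
[  0    0    0 ]
Row echelon form:
[ -2    3   -5 ]
[  0  1/2  5/2 ]
[  0    0    7 ]
[  0    0    0 ]
Nonzero rows / pivot columns: 3

rank(A) = 3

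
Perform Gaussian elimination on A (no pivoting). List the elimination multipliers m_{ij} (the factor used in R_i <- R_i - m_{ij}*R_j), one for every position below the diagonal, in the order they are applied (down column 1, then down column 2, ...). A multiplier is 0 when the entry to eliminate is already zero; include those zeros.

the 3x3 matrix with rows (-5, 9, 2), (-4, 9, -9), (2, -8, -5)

multipliers: 4/5, -2/5, -22/9

Forward elimination:
R2 <- R2 - (4/5)*R1:  [     0    9/5  -53/5 ]
R3 <- R3 - (-2/5)*R1:  [     0  -22/5  -21/5 ]
R3 <- R3 - (-22/9)*R2:  [      0       0  -271/9 ]
Multipliers (in order of application): m_{21} = 4/5, m_{31} = -2/5, m_{32} = -22/9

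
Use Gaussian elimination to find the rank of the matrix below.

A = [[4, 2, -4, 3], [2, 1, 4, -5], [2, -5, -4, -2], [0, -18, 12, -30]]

Row reduction:
R2 <- R2 - (1/2)*R1:  [     0      0      6  -13/2 ]
R3 <- R3 - (1/2)*R1:  [    0    -6    -2  -7/2 ]
R2 <-> R3   (pivot in column 2 was zero)
[ 4    2  -4      3 ]
[ 0   -6  -2   -7/2 ]
[ 0    0   6  -13/2 ]
[ 0  -18  12    -30 ]
R4 <- R4 - (3)*R2:  [     0      0     18  -39/2 ]
R4 <- R4 - (3)*R3:  [ 0  0  0  0 ]
Row echelon form:
[ 4   2  -4      3 ]
[ 0  -6  -2   -7/2 ]
[ 0   0   6  -13/2 ]
[ 0   0   0      0 ]
Nonzero rows / pivot columns: 3

rank(A) = 3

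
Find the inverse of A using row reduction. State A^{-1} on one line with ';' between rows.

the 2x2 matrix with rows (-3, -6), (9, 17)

Gauss-Jordan on [A | I]:
R1 <- (1/-3)*R1:  [    1     2  |  -1/3     0 ]
R2 <- R2 - (9)*R1:  [  0  -1  |   3   1 ]
R2 <- (1/-1)*R2:  [  0   1  |  -3  -1 ]
R1 <- R1 - (2)*R2:  [    1     0  |  17/3     2 ]
Right block of [I | A^{-1}] is the inverse:
[ 17/3   2 ]
[   -3  -1 ]

inverse = [17/3 2; -3 -1]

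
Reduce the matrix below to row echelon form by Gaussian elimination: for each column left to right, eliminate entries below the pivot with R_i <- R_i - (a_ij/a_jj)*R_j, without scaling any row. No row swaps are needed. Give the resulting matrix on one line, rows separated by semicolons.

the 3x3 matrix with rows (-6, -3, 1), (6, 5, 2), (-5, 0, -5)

Forward elimination:
R2 <- R2 - (-1)*R1:  [ 0  2  3 ]
R3 <- R3 - (5/6)*R1:  [     0    5/2  -35/6 ]
R3 <- R3 - (5/4)*R2:  [       0        0  -115/12 ]
Row echelon form:
[ -6  -3        1 ]
[  0   2        3 ]
[  0   0  -115/12 ]

REF = [-6 -3 1; 0 2 3; 0 0 -115/12]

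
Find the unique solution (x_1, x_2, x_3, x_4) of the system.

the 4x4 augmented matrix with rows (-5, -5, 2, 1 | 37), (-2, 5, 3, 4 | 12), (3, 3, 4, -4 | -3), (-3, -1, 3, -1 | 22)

Forward elimination on [A|b]:
R2 <- R2 - (2/5)*R1:  [     0      7   11/5   18/5  -14/5 ]
R3 <- R3 - (-3/5)*R1:  [     0      0   26/5  -17/5   96/5 ]
R4 <- R4 - (3/5)*R1:  [    0     2   9/5  -8/5  -1/5 ]
R4 <- R4 - (2/7)*R2:  [      0       0   41/35  -92/35     3/5 ]
R4 <- R4 - (41/182)*R3:  [        0         0         0  -339/182   -339/91 ]
Row echelon form:
[ -5  -5     2         1  |       37 ]
[  0   7  11/5      18/5  |    -14/5 ]
[  0   0  26/5     -17/5  |     96/5 ]
[  0   0     0  -339/182  |  -339/91 ]
Back-substitution:
x_4 = (-339/91) / (-339/182) = 2
x_3 = (96/5 - (-17/5)*(2)) / (26/5) = 5
x_2 = (-14/5 - (11/5)*(5) - (18/5)*(2)) / 7 = -3
x_1 = (37 - (-5)*(-3) - (2)*(5) - (1)*(2)) / -5 = -2

(-2, -3, 5, 2)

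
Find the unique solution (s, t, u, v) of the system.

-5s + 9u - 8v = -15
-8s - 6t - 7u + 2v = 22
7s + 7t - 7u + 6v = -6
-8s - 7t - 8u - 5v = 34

Forward elimination on [A|b]:
R2 <- R2 - (8/5)*R1:  [      0      -6  -107/5    74/5      46 ]
R3 <- R3 - (-7/5)*R1:  [     0      7   28/5  -26/5    -27 ]
R4 <- R4 - (8/5)*R1:  [      0      -7  -112/5    39/5      58 ]
R3 <- R3 - (-7/6)*R2:  [       0        0  -581/30   181/15     80/3 ]
R4 <- R4 - (7/6)*R2:  [       0        0    77/30  -142/15     13/3 ]
R4 <- R4 - (-11/83)*R3:  [       0        0        0  -653/83   653/83 ]
Row echelon form:
[ -5   0        9       -8  |     -15 ]
[  0  -6   -107/5     74/5  |      46 ]
[  0   0  -581/30   181/15  |    80/3 ]
[  0   0        0  -653/83  |  653/83 ]
Back-substitution:
v = (653/83) / (-653/83) = -1
u = (80/3 - (181/15)*(-1)) / (-581/30) = -2
t = (46 - (-107/5)*(-2) - (74/5)*(-1)) / -6 = -3
s = (-15 - (9)*(-2) - (-8)*(-1)) / -5 = 1

(1, -3, -2, -1)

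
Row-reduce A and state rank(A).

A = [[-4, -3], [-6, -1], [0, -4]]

rank(A) = 2

Row reduction:
R2 <- R2 - (3/2)*R1:  [   0  7/2 ]
R3 <- R3 - (-8/7)*R2:  [ 0  0 ]
Row echelon form:
[ -4   -3 ]
[  0  7/2 ]
[  0    0 ]
Nonzero rows / pivot columns: 2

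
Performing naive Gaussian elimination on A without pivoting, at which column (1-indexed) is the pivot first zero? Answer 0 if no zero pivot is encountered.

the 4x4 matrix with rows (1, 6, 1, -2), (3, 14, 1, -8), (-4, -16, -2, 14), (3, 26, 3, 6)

Naive forward elimination:
R2 <- R2 - (3)*R1:  [  0  -4  -2  -2 ]
R3 <- R3 - (-4)*R1:  [ 0  8  2  6 ]
R4 <- R4 - (3)*R1:  [  0   8   0  12 ]
R3 <- R3 - (-2)*R2:  [  0   0  -2   2 ]
R4 <- R4 - (-2)*R2:  [  0   0  -4   8 ]
R4 <- R4 - (2)*R3:  [ 0  0  0  4 ]
All pivots nonzero; naive elimination completes without hitting a zero pivot.

first zero-pivot column = 0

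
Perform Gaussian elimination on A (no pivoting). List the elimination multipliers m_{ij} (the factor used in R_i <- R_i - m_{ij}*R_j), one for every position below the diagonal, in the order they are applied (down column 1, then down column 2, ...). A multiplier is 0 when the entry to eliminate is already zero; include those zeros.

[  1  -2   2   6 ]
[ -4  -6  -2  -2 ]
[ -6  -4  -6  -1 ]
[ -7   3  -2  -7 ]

Forward elimination:
R2 <- R2 - (-4)*R1:  [   0  -14    6   22 ]
R3 <- R3 - (-6)*R1:  [   0  -16    6   35 ]
R4 <- R4 - (-7)*R1:  [   0  -11   12   35 ]
R3 <- R3 - (8/7)*R2:  [    0     0  -6/7  69/7 ]
R4 <- R4 - (11/14)*R2:  [     0      0   51/7  124/7 ]
R4 <- R4 - (-17/2)*R3:  [     0      0      0  203/2 ]
Multipliers (in order of application): m_{21} = -4, m_{31} = -6, m_{41} = -7, m_{32} = 8/7, m_{42} = 11/14, m_{43} = -17/2

multipliers: -4, -6, -7, 8/7, 11/14, -17/2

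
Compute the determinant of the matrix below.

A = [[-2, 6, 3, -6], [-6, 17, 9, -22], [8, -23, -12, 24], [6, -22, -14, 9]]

det(A) = -40

Forward elimination:
R2 <- R2 - (3)*R1:  [  0  -1   0  -4 ]
R3 <- R3 - (-4)*R1:  [ 0  1  0  0 ]
R4 <- R4 - (-3)*R1:  [  0  -4  -5  -9 ]
R3 <- R3 - (-1)*R2:  [  0   0   0  -4 ]
R4 <- R4 - (4)*R2:  [  0   0  -5   7 ]
R3 <-> R4   (pivot in column 3 was zero)
[ -2   6   3  -6 ]
[  0  -1   0  -4 ]
[  0   0  -5   7 ]
[  0   0   0  -4 ]
Upper-triangular form:
[ -2   6   3  -6 ]
[  0  -1   0  -4 ]
[  0   0  -5   7 ]
[  0   0   0  -4 ]
det(A) = (-1)^1 * (-2) * (-1) * (-5) * (-4) = -40  (1 row swap -> sign -1)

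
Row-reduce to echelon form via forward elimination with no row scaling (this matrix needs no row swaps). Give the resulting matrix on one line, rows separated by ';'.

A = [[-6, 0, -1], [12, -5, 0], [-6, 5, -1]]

Forward elimination:
R2 <- R2 - (-2)*R1:  [  0  -5  -2 ]
R3 <- R3 - (1)*R1:  [ 0  5  0 ]
R3 <- R3 - (-1)*R2:  [  0   0  -2 ]
Row echelon form:
[ -6   0  -1 ]
[  0  -5  -2 ]
[  0   0  -2 ]

REF = [-6 0 -1; 0 -5 -2; 0 0 -2]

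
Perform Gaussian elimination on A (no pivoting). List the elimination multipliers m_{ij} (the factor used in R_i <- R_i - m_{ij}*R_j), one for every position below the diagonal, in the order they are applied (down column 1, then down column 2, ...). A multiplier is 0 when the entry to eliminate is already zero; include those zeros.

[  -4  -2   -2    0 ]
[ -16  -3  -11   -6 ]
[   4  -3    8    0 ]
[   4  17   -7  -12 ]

multipliers: 4, -1, -1, -1, 3, 0

Forward elimination:
R2 <- R2 - (4)*R1:  [  0   5  -3  -6 ]
R3 <- R3 - (-1)*R1:  [  0  -5   6   0 ]
R4 <- R4 - (-1)*R1:  [   0   15   -9  -12 ]
R3 <- R3 - (-1)*R2:  [  0   0   3  -6 ]
R4 <- R4 - (3)*R2:  [ 0  0  0  6 ]
R4: entry in column 3 is already 0 -> m_{43} = 0 (no row operation needed)
Multipliers (in order of application): m_{21} = 4, m_{31} = -1, m_{41} = -1, m_{32} = -1, m_{42} = 3, m_{43} = 0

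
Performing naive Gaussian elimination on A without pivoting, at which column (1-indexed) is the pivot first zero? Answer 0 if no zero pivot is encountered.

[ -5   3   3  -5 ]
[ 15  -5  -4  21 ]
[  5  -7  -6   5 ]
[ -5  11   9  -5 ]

Naive forward elimination:
R2 <- R2 - (-3)*R1:  [ 0  4  5  6 ]
R3 <- R3 - (-1)*R1:  [  0  -4  -3   0 ]
R4 <- R4 - (1)*R1:  [ 0  8  6  0 ]
R3 <- R3 - (-1)*R2:  [ 0  0  2  6 ]
R4 <- R4 - (2)*R2:  [   0    0   -4  -12 ]
R4 <- R4 - (-2)*R3:  [ 0  0  0  0 ]
Matrix at this point:
[ -5  3  3  -5 ]
[  0  4  5   6 ]
[  0  0  2   6 ]
[  0  0  0   0 ]
Pivot entry (4,4) in the last row is zero and there are no rows below to swap with -> zero pivot in column 4 (A is singular).

first zero-pivot column = 4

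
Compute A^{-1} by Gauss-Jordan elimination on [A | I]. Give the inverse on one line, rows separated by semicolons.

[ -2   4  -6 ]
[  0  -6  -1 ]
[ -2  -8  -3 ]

inverse = [1/6 1 -2/3; 1/30 -1/10 -1/30; -1/5 -2/5 1/5]

Gauss-Jordan on [A | I]:
R1 <- (1/-2)*R1:  [    1    -2     3  |  -1/2     0     0 ]
R3 <- R3 - (-2)*R1:  [   0  -12    3  |   -1    0    1 ]
R2 <- (1/-6)*R2:  [    0     1   1/6  |     0  -1/6     0 ]
R1 <- R1 - (-2)*R2:  [    1     0  10/3  |  -1/2  -1/3     0 ]
R3 <- R3 - (-12)*R2:  [  0   0   5  |  -1  -2   1 ]
R3 <- (1/5)*R3:  [    0     0     1  |  -1/5  -2/5   1/5 ]
R1 <- R1 - (10/3)*R3:  [    1     0     0  |   1/6     1  -2/3 ]
R2 <- R2 - (1/6)*R3:  [     0      1      0  |   1/30  -1/10  -1/30 ]
Right block of [I | A^{-1}] is the inverse:
[  1/6      1   -2/3 ]
[ 1/30  -1/10  -1/30 ]
[ -1/5   -2/5    1/5 ]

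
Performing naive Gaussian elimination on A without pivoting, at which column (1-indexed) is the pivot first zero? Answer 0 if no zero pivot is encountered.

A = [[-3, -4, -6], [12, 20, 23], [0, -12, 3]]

Naive forward elimination:
R2 <- R2 - (-4)*R1:  [  0   4  -1 ]
R3 <- R3 - (-3)*R2:  [ 0  0  0 ]
Matrix at this point:
[ -3  -4  -6 ]
[  0   4  -1 ]
[  0   0   0 ]
Pivot entry (3,3) in the last row is zero and there are no rows below to swap with -> zero pivot in column 3 (A is singular).

first zero-pivot column = 3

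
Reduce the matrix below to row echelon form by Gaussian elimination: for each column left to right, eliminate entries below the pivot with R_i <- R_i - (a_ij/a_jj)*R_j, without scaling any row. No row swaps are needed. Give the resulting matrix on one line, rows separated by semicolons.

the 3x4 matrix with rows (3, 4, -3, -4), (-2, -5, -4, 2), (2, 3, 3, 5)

Forward elimination:
R2 <- R2 - (-2/3)*R1:  [    0  -7/3    -6  -2/3 ]
R3 <- R3 - (2/3)*R1:  [    0   1/3     5  23/3 ]
R3 <- R3 - (-1/7)*R2:  [    0     0  29/7  53/7 ]
Row echelon form:
[ 3     4    -3    -4 ]
[ 0  -7/3    -6  -2/3 ]
[ 0     0  29/7  53/7 ]

REF = [3 4 -3 -4; 0 -7/3 -6 -2/3; 0 0 29/7 53/7]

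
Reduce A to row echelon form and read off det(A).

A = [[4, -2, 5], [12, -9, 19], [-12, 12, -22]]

Forward elimination:
R2 <- R2 - (3)*R1:  [  0  -3   4 ]
R3 <- R3 - (-3)*R1:  [  0   6  -7 ]
R3 <- R3 - (-2)*R2:  [ 0  0  1 ]
Upper-triangular form:
[ 4  -2  5 ]
[ 0  -3  4 ]
[ 0   0  1 ]
det(A) = (-1)^0 * (4) * (-3) * (1) = -12  (0 row swaps -> sign +1)

det(A) = -12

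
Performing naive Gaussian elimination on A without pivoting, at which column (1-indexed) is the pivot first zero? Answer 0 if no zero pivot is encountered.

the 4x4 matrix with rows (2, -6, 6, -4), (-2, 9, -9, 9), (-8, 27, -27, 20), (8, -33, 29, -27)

Naive forward elimination:
R2 <- R2 - (-1)*R1:  [  0   3  -3   5 ]
R3 <- R3 - (-4)*R1:  [  0   3  -3   4 ]
R4 <- R4 - (4)*R1:  [   0   -9    5  -11 ]
R3 <- R3 - (1)*R2:  [  0   0   0  -1 ]
R4 <- R4 - (-3)*R2:  [  0   0  -4   4 ]
Matrix at this point:
[ 2  -6   6  -4 ]
[ 0   3  -3   5 ]
[ 0   0   0  -1 ]
[ 0   0  -4   4 ]
Pivot entry (3,3) is zero but row 4 has -4 in column 3 -> naive elimination stops; a row interchange (e.g. R3 <-> R4) would be required here.

first zero-pivot column = 3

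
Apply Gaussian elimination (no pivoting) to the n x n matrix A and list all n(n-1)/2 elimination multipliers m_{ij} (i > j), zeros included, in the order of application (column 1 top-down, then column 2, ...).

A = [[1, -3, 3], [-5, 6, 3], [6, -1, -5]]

Forward elimination:
R2 <- R2 - (-5)*R1:  [  0  -9  18 ]
R3 <- R3 - (6)*R1:  [   0   17  -23 ]
R3 <- R3 - (-17/9)*R2:  [  0   0  11 ]
Multipliers (in order of application): m_{21} = -5, m_{31} = 6, m_{32} = -17/9

multipliers: -5, 6, -17/9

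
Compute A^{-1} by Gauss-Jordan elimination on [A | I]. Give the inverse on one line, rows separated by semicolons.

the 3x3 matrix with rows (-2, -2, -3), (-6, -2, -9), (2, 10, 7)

inverse = [-19/8 1/2 -3/8; -3/4 1/4 0; 7/4 -1/2 1/4]

Gauss-Jordan on [A | I]:
R1 <- (1/-2)*R1:  [    1     1   3/2  |  -1/2     0     0 ]
R2 <- R2 - (-6)*R1:  [  0   4   0  |  -3   1   0 ]
R3 <- R3 - (2)*R1:  [ 0  8  4  |  1  0  1 ]
R2 <- (1/4)*R2:  [    0     1     0  |  -3/4   1/4     0 ]
R1 <- R1 - (1)*R2:  [    1     0   3/2  |   1/4  -1/4     0 ]
R3 <- R3 - (8)*R2:  [  0   0   4  |   7  -2   1 ]
R3 <- (1/4)*R3:  [    0     0     1  |   7/4  -1/2   1/4 ]
R1 <- R1 - (3/2)*R3:  [     1      0      0  |  -19/8    1/2   -3/8 ]
Right block of [I | A^{-1}] is the inverse:
[ -19/8   1/2  -3/8 ]
[  -3/4   1/4     0 ]
[   7/4  -1/2   1/4 ]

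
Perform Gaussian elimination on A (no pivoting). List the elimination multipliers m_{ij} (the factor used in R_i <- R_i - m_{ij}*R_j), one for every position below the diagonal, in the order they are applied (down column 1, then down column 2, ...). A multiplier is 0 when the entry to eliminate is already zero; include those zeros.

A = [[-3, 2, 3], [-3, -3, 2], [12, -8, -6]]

multipliers: 1, -4, 0

Forward elimination:
R2 <- R2 - (1)*R1:  [  0  -5  -1 ]
R3 <- R3 - (-4)*R1:  [ 0  0  6 ]
R3: entry in column 2 is already 0 -> m_{32} = 0 (no row operation needed)
Multipliers (in order of application): m_{21} = 1, m_{31} = -4, m_{32} = 0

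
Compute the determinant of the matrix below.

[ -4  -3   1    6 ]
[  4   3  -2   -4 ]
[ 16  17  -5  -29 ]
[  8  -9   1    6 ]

det(A) = -60

Forward elimination:
R2 <- R2 - (-1)*R1:  [  0   0  -1   2 ]
R3 <- R3 - (-4)*R1:  [  0   5  -1  -5 ]
R4 <- R4 - (-2)*R1:  [   0  -15    3   18 ]
R2 <-> R3   (pivot in column 2 was zero)
[ -4   -3   1   6 ]
[  0    5  -1  -5 ]
[  0    0  -1   2 ]
[  0  -15   3  18 ]
R4 <- R4 - (-3)*R2:  [ 0  0  0  3 ]
Upper-triangular form:
[ -4  -3   1   6 ]
[  0   5  -1  -5 ]
[  0   0  -1   2 ]
[  0   0   0   3 ]
det(A) = (-1)^1 * (-4) * (5) * (-1) * (3) = -60  (1 row swap -> sign -1)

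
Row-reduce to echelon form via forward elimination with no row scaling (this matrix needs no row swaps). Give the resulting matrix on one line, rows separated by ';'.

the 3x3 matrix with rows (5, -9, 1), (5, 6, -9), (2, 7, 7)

Forward elimination:
R2 <- R2 - (1)*R1:  [   0   15  -10 ]
R3 <- R3 - (2/5)*R1:  [    0  53/5  33/5 ]
R3 <- R3 - (53/75)*R2:  [    0     0  41/3 ]
Row echelon form:
[ 5  -9     1 ]
[ 0  15   -10 ]
[ 0   0  41/3 ]

REF = [5 -9 1; 0 15 -10; 0 0 41/3]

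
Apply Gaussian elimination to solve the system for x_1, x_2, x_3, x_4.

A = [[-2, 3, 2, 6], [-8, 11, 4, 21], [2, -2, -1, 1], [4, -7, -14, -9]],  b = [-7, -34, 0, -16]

Forward elimination on [A|b]:
R2 <- R2 - (4)*R1:  [  0  -1  -4  -3  -6 ]
R3 <- R3 - (-1)*R1:  [  0   1   1   7  -7 ]
R4 <- R4 - (-2)*R1:  [   0   -1  -10    3  -30 ]
R3 <- R3 - (-1)*R2:  [   0    0   -3    4  -13 ]
R4 <- R4 - (1)*R2:  [   0    0   -6    6  -24 ]
R4 <- R4 - (2)*R3:  [  0   0   0  -2   2 ]
Row echelon form:
[ -2   3   2   6  |   -7 ]
[  0  -1  -4  -3  |   -6 ]
[  0   0  -3   4  |  -13 ]
[  0   0   0  -2  |    2 ]
Back-substitution:
x_4 = (2) / -2 = -1
x_3 = (-13 - (4)*(-1)) / -3 = 3
x_2 = (-6 - (-4)*(3) - (-3)*(-1)) / -1 = -3
x_1 = (-7 - (3)*(-3) - (2)*(3) - (6)*(-1)) / -2 = -1

(-1, -3, 3, -1)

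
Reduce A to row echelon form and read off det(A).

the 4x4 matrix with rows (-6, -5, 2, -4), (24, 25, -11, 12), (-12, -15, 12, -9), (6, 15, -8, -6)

det(A) = 300

Forward elimination:
R2 <- R2 - (-4)*R1:  [  0   5  -3  -4 ]
R3 <- R3 - (2)*R1:  [  0  -5   8  -1 ]
R4 <- R4 - (-1)*R1:  [   0   10   -6  -10 ]
R3 <- R3 - (-1)*R2:  [  0   0   5  -5 ]
R4 <- R4 - (2)*R2:  [  0   0   0  -2 ]
Upper-triangular form:
[ -6  -5   2  -4 ]
[  0   5  -3  -4 ]
[  0   0   5  -5 ]
[  0   0   0  -2 ]
det(A) = (-1)^0 * (-6) * (5) * (5) * (-2) = 300  (0 row swaps -> sign +1)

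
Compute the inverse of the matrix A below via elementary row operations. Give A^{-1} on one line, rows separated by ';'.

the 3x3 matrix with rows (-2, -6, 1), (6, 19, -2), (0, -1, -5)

Gauss-Jordan on [A | I]:
R1 <- (1/-2)*R1:  [    1     3  -1/2  |  -1/2     0     0 ]
R2 <- R2 - (6)*R1:  [ 0  1  1  |  3  1  0 ]
R1 <- R1 - (3)*R2:  [     1      0   -7/2  |  -19/2     -3      0 ]
R3 <- R3 - (-1)*R2:  [  0   0  -4  |   3   1   1 ]
R3 <- (1/-4)*R3:  [    0     0     1  |  -3/4  -1/4  -1/4 ]
R1 <- R1 - (-7/2)*R3:  [     1      0      0  |  -97/8  -31/8   -7/8 ]
R2 <- R2 - (1)*R3:  [    0     1     0  |  15/4   5/4   1/4 ]
Right block of [I | A^{-1}] is the inverse:
[ -97/8  -31/8  -7/8 ]
[  15/4    5/4   1/4 ]
[  -3/4   -1/4  -1/4 ]

inverse = [-97/8 -31/8 -7/8; 15/4 5/4 1/4; -3/4 -1/4 -1/4]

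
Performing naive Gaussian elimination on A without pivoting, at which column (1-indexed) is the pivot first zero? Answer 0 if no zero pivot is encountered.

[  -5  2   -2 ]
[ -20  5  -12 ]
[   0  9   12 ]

first zero-pivot column = 3

Naive forward elimination:
R2 <- R2 - (4)*R1:  [  0  -3  -4 ]
R3 <- R3 - (-3)*R2:  [ 0  0  0 ]
Matrix at this point:
[ -5   2  -2 ]
[  0  -3  -4 ]
[  0   0   0 ]
Pivot entry (3,3) in the last row is zero and there are no rows below to swap with -> zero pivot in column 3 (A is singular).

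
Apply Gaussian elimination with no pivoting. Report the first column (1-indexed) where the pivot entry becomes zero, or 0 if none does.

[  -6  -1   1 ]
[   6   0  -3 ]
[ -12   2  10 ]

Naive forward elimination:
R2 <- R2 - (-1)*R1:  [  0  -1  -2 ]
R3 <- R3 - (2)*R1:  [ 0  4  8 ]
R3 <- R3 - (-4)*R2:  [ 0  0  0 ]
Matrix at this point:
[ -6  -1   1 ]
[  0  -1  -2 ]
[  0   0   0 ]
Pivot entry (3,3) in the last row is zero and there are no rows below to swap with -> zero pivot in column 3 (A is singular).

first zero-pivot column = 3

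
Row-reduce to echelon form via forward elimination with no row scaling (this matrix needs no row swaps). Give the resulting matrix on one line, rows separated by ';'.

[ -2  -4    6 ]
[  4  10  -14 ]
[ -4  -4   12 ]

Forward elimination:
R2 <- R2 - (-2)*R1:  [  0   2  -2 ]
R3 <- R3 - (2)*R1:  [ 0  4  0 ]
R3 <- R3 - (2)*R2:  [ 0  0  4 ]
Row echelon form:
[ -2  -4   6 ]
[  0   2  -2 ]
[  0   0   4 ]

REF = [-2 -4 6; 0 2 -2; 0 0 4]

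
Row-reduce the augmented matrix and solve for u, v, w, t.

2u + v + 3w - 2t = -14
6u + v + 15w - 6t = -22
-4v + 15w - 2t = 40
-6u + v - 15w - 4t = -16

Forward elimination on [A|b]:
R2 <- R2 - (3)*R1:  [  0  -2   6   0  20 ]
R4 <- R4 - (-3)*R1:  [   0    4   -6  -10  -58 ]
R3 <- R3 - (2)*R2:  [  0   0   3  -2   0 ]
R4 <- R4 - (-2)*R2:  [   0    0    6  -10  -18 ]
R4 <- R4 - (2)*R3:  [   0    0    0   -6  -18 ]
Row echelon form:
[ 2   1  3  -2  |  -14 ]
[ 0  -2  6   0  |   20 ]
[ 0   0  3  -2  |    0 ]
[ 0   0  0  -6  |  -18 ]
Back-substitution:
t = (-18) / -6 = 3
w = (0 - (-2)*(3)) / 3 = 2
v = (20 - (6)*(2)) / -2 = -4
u = (-14 - (1)*(-4) - (3)*(2) - (-2)*(3)) / 2 = -5

(-5, -4, 2, 3)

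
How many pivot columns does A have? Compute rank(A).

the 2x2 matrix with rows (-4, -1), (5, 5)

rank(A) = 2

Row reduction:
R2 <- R2 - (-5/4)*R1:  [    0  15/4 ]
Row echelon form:
[ -4    -1 ]
[  0  15/4 ]
Nonzero rows / pivot columns: 2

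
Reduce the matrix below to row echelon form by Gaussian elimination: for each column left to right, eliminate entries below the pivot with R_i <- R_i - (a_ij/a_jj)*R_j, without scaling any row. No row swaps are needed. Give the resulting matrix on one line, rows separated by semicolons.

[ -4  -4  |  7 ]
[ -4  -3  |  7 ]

Forward elimination:
R2 <- R2 - (1)*R1:  [ 0  1  0 ]
Row echelon form:
[ -4  -4  |  7 ]
[  0   1  |  0 ]

REF = [-4 -4 7; 0 1 0]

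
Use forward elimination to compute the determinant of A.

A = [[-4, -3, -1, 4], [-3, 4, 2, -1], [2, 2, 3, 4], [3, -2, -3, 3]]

det(A) = -484

Forward elimination:
R2 <- R2 - (3/4)*R1:  [    0  25/4  11/4    -4 ]
R3 <- R3 - (-1/2)*R1:  [   0  1/2  5/2    6 ]
R4 <- R4 - (-3/4)*R1:  [     0  -17/4  -15/4      6 ]
R3 <- R3 - (2/25)*R2:  [      0       0   57/25  158/25 ]
R4 <- R4 - (-17/25)*R2:  [      0       0  -47/25   82/25 ]
R4 <- R4 - (-47/57)*R3:  [      0       0       0  484/57 ]
Upper-triangular form:
[ -4    -3     -1       4 ]
[  0  25/4   11/4      -4 ]
[  0     0  57/25  158/25 ]
[  0     0      0  484/57 ]
det(A) = (-1)^0 * (-4) * (25/4) * (57/25) * (484/57) = -484  (0 row swaps -> sign +1)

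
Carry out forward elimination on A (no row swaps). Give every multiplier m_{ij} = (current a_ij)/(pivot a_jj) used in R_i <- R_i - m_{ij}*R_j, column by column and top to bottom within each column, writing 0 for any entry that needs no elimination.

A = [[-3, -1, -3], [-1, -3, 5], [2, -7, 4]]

Forward elimination:
R2 <- R2 - (1/3)*R1:  [    0  -8/3     6 ]
R3 <- R3 - (-2/3)*R1:  [     0  -23/3      2 ]
R3 <- R3 - (23/8)*R2:  [     0      0  -61/4 ]
Multipliers (in order of application): m_{21} = 1/3, m_{31} = -2/3, m_{32} = 23/8

multipliers: 1/3, -2/3, 23/8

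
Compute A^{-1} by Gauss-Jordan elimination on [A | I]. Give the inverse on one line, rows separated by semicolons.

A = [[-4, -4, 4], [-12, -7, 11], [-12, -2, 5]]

Gauss-Jordan on [A | I]:
R1 <- (1/-4)*R1:  [    1     1    -1  |  -1/4     0     0 ]
R2 <- R2 - (-12)*R1:  [  0   5  -1  |  -3   1   0 ]
R3 <- R3 - (-12)*R1:  [  0  10  -7  |  -3   0   1 ]
R2 <- (1/5)*R2:  [    0     1  -1/5  |  -3/5   1/5     0 ]
R1 <- R1 - (1)*R2:  [    1     0  -4/5  |  7/20  -1/5     0 ]
R3 <- R3 - (10)*R2:  [  0   0  -5  |   3  -2   1 ]
R3 <- (1/-5)*R3:  [    0     0     1  |  -3/5   2/5  -1/5 ]
R1 <- R1 - (-4/5)*R3:  [       1        0        0  |  -13/100     3/25    -4/25 ]
R2 <- R2 - (-1/5)*R3:  [      0       1       0  |  -18/25    7/25   -1/25 ]
Right block of [I | A^{-1}] is the inverse:
[ -13/100  3/25  -4/25 ]
[  -18/25  7/25  -1/25 ]
[    -3/5   2/5   -1/5 ]

inverse = [-13/100 3/25 -4/25; -18/25 7/25 -1/25; -3/5 2/5 -1/5]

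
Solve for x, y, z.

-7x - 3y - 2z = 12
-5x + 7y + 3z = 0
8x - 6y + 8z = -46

Forward elimination on [A|b]:
R2 <- R2 - (5/7)*R1:  [     0   64/7   31/7  -60/7 ]
R3 <- R3 - (-8/7)*R1:  [      0   -66/7    40/7  -226/7 ]
R3 <- R3 - (-33/32)*R2:  [      0       0  329/32  -329/8 ]
Row echelon form:
[ -7    -3      -2  |      12 ]
[  0  64/7    31/7  |   -60/7 ]
[  0     0  329/32  |  -329/8 ]
Back-substitution:
z = (-329/8) / (329/32) = -4
y = (-60/7 - (31/7)*(-4)) / (64/7) = 1
x = (12 - (-3)*(1) - (-2)*(-4)) / -7 = -1

(-1, 1, -4)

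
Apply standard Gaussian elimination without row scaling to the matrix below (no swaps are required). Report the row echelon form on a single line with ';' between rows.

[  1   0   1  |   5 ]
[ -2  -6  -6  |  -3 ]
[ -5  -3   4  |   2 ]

REF = [1 0 1 5; 0 -6 -4 7; 0 0 11 47/2]

Forward elimination:
R2 <- R2 - (-2)*R1:  [  0  -6  -4   7 ]
R3 <- R3 - (-5)*R1:  [  0  -3   9  27 ]
R3 <- R3 - (1/2)*R2:  [    0     0    11  47/2 ]
Row echelon form:
[ 1   0   1  |     5 ]
[ 0  -6  -4  |     7 ]
[ 0   0  11  |  47/2 ]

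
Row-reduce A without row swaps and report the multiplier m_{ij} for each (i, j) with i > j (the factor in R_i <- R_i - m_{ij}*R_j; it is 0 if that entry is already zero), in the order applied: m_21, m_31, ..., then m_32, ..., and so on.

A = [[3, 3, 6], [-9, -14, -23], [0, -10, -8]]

multipliers: -3, 0, 2

Forward elimination:
R2 <- R2 - (-3)*R1:  [  0  -5  -5 ]
R3: entry in column 1 is already 0 -> m_{31} = 0 (no row operation needed)
R3 <- R3 - (2)*R2:  [ 0  0  2 ]
Multipliers (in order of application): m_{21} = -3, m_{31} = 0, m_{32} = 2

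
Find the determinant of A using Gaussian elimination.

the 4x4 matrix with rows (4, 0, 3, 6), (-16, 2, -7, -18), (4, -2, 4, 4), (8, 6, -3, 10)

Forward elimination:
R2 <- R2 - (-4)*R1:  [ 0  2  5  6 ]
R3 <- R3 - (1)*R1:  [  0  -2   1  -2 ]
R4 <- R4 - (2)*R1:  [  0   6  -9  -2 ]
R3 <- R3 - (-1)*R2:  [ 0  0  6  4 ]
R4 <- R4 - (3)*R2:  [   0    0  -24  -20 ]
R4 <- R4 - (-4)*R3:  [  0   0   0  -4 ]
Upper-triangular form:
[ 4  0  3   6 ]
[ 0  2  5   6 ]
[ 0  0  6   4 ]
[ 0  0  0  -4 ]
det(A) = (-1)^0 * (4) * (2) * (6) * (-4) = -192  (0 row swaps -> sign +1)

det(A) = -192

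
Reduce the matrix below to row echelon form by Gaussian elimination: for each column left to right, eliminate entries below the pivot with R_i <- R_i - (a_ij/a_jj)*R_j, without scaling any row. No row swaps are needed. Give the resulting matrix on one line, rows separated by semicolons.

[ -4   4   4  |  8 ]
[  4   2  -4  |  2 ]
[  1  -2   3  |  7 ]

Forward elimination:
R2 <- R2 - (-1)*R1:  [  0   6   0  10 ]
R3 <- R3 - (-1/4)*R1:  [  0  -1   4   9 ]
R3 <- R3 - (-1/6)*R2:  [    0     0     4  32/3 ]
Row echelon form:
[ -4  4  4  |     8 ]
[  0  6  0  |    10 ]
[  0  0  4  |  32/3 ]

REF = [-4 4 4 8; 0 6 0 10; 0 0 4 32/3]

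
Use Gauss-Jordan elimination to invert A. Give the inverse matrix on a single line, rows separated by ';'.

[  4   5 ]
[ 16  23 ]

Gauss-Jordan on [A | I]:
R1 <- (1/4)*R1:  [   1  5/4  |  1/4    0 ]
R2 <- R2 - (16)*R1:  [  0   3  |  -4   1 ]
R2 <- (1/3)*R2:  [    0     1  |  -4/3   1/3 ]
R1 <- R1 - (5/4)*R2:  [     1      0  |  23/12  -5/12 ]
Right block of [I | A^{-1}] is the inverse:
[ 23/12  -5/12 ]
[  -4/3    1/3 ]

inverse = [23/12 -5/12; -4/3 1/3]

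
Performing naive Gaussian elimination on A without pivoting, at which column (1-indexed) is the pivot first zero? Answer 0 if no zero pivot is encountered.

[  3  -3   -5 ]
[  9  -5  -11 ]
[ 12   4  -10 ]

first zero-pivot column = 0

Naive forward elimination:
R2 <- R2 - (3)*R1:  [ 0  4  4 ]
R3 <- R3 - (4)*R1:  [  0  16  10 ]
R3 <- R3 - (4)*R2:  [  0   0  -6 ]
All pivots nonzero; naive elimination completes without hitting a zero pivot.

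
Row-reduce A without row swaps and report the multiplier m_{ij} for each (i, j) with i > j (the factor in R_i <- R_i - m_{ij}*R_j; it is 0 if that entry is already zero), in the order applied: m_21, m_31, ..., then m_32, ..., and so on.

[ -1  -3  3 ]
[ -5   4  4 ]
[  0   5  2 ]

Forward elimination:
R2 <- R2 - (5)*R1:  [   0   19  -11 ]
R3: entry in column 1 is already 0 -> m_{31} = 0 (no row operation needed)
R3 <- R3 - (5/19)*R2:  [     0      0  93/19 ]
Multipliers (in order of application): m_{21} = 5, m_{31} = 0, m_{32} = 5/19

multipliers: 5, 0, 5/19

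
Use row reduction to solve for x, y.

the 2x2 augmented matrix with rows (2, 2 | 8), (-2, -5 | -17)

(1, 3)

Forward elimination on [A|b]:
R2 <- R2 - (-1)*R1:  [  0  -3  -9 ]
Row echelon form:
[ 2   2  |   8 ]
[ 0  -3  |  -9 ]
Back-substitution:
y = (-9) / -3 = 3
x = (8 - (2)*(3)) / 2 = 1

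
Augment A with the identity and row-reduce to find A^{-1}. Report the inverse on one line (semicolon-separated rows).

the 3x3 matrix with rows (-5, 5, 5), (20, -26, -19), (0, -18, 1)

inverse = [92/15 19/12 -7/12; 1/3 1/12 -1/12; 6 3/2 -1/2]

Gauss-Jordan on [A | I]:
R1 <- (1/-5)*R1:  [    1    -1    -1  |  -1/5     0     0 ]
R2 <- R2 - (20)*R1:  [  0  -6   1  |   4   1   0 ]
R2 <- (1/-6)*R2:  [    0     1  -1/6  |  -2/3  -1/6     0 ]
R1 <- R1 - (-1)*R2:  [      1       0    -7/6  |  -13/15    -1/6       0 ]
R3 <- R3 - (-18)*R2:  [   0    0   -2  |  -12   -3    1 ]
R3 <- (1/-2)*R3:  [    0     0     1  |     6   3/2  -1/2 ]
R1 <- R1 - (-7/6)*R3:  [     1      0      0  |  92/15  19/12  -7/12 ]
R2 <- R2 - (-1/6)*R3:  [     0      1      0  |    1/3   1/12  -1/12 ]
Right block of [I | A^{-1}] is the inverse:
[ 92/15  19/12  -7/12 ]
[   1/3   1/12  -1/12 ]
[     6    3/2   -1/2 ]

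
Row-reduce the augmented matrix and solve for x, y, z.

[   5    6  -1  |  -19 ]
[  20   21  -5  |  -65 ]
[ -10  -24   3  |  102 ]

(3, -5, 4)

Forward elimination on [A|b]:
R2 <- R2 - (4)*R1:  [  0  -3  -1  11 ]
R3 <- R3 - (-2)*R1:  [   0  -12    1   64 ]
R3 <- R3 - (4)*R2:  [  0   0   5  20 ]
Row echelon form:
[ 5   6  -1  |  -19 ]
[ 0  -3  -1  |   11 ]
[ 0   0   5  |   20 ]
Back-substitution:
z = (20) / 5 = 4
y = (11 - (-1)*(4)) / -3 = -5
x = (-19 - (6)*(-5) - (-1)*(4)) / 5 = 3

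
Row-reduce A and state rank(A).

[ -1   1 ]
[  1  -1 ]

rank(A) = 1

Row reduction:
R2 <- R2 - (-1)*R1:  [ 0  0 ]
Row echelon form:
[ -1  1 ]
[  0  0 ]
Nonzero rows / pivot columns: 1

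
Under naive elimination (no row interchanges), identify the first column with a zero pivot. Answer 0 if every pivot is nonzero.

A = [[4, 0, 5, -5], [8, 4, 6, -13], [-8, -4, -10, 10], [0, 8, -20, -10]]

first zero-pivot column = 0

Naive forward elimination:
R2 <- R2 - (2)*R1:  [  0   4  -4  -3 ]
R3 <- R3 - (-2)*R1:  [  0  -4   0   0 ]
R3 <- R3 - (-1)*R2:  [  0   0  -4  -3 ]
R4 <- R4 - (2)*R2:  [   0    0  -12   -4 ]
R4 <- R4 - (3)*R3:  [ 0  0  0  5 ]
All pivots nonzero; naive elimination completes without hitting a zero pivot.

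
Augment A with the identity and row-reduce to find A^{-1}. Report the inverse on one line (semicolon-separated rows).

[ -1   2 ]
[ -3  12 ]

Gauss-Jordan on [A | I]:
R1 <- (1/-1)*R1:  [  1  -2  |  -1   0 ]
R2 <- R2 - (-3)*R1:  [  0   6  |  -3   1 ]
R2 <- (1/6)*R2:  [    0     1  |  -1/2   1/6 ]
R1 <- R1 - (-2)*R2:  [   1    0  |   -2  1/3 ]
Right block of [I | A^{-1}] is the inverse:
[   -2  1/3 ]
[ -1/2  1/6 ]

inverse = [-2 1/3; -1/2 1/6]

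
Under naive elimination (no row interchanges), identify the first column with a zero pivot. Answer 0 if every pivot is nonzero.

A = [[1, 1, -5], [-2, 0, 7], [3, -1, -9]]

Naive forward elimination:
R2 <- R2 - (-2)*R1:  [  0   2  -3 ]
R3 <- R3 - (3)*R1:  [  0  -4   6 ]
R3 <- R3 - (-2)*R2:  [ 0  0  0 ]
Matrix at this point:
[ 1  1  -5 ]
[ 0  2  -3 ]
[ 0  0   0 ]
Pivot entry (3,3) in the last row is zero and there are no rows below to swap with -> zero pivot in column 3 (A is singular).

first zero-pivot column = 3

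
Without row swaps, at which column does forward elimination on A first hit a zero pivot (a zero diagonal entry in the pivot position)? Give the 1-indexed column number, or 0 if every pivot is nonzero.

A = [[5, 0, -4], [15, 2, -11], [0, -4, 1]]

Naive forward elimination:
R2 <- R2 - (3)*R1:  [ 0  2  1 ]
R3 <- R3 - (-2)*R2:  [ 0  0  3 ]
All pivots nonzero; naive elimination completes without hitting a zero pivot.

first zero-pivot column = 0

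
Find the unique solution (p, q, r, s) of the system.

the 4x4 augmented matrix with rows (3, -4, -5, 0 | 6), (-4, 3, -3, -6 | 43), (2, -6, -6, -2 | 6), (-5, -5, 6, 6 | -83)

(2, 5, -4, -4)

Forward elimination on [A|b]:
R2 <- R2 - (-4/3)*R1:  [     0   -7/3  -29/3     -6     51 ]
R3 <- R3 - (2/3)*R1:  [     0  -10/3   -8/3     -2      2 ]
R4 <- R4 - (-5/3)*R1:  [     0  -35/3   -7/3      6    -73 ]
R3 <- R3 - (10/7)*R2:  [      0       0    78/7    46/7  -496/7 ]
R4 <- R4 - (5)*R2:  [    0     0    46    36  -328 ]
R4 <- R4 - (161/39)*R3:  [        0         0         0    346/39  -1384/39 ]
Row echelon form:
[ 3    -4     -5       0  |         6 ]
[ 0  -7/3  -29/3      -6  |        51 ]
[ 0     0   78/7    46/7  |    -496/7 ]
[ 0     0      0  346/39  |  -1384/39 ]
Back-substitution:
s = (-1384/39) / (346/39) = -4
r = (-496/7 - (46/7)*(-4)) / (78/7) = -4
q = (51 - (-29/3)*(-4) - (-6)*(-4)) / (-7/3) = 5
p = (6 - (-4)*(5) - (-5)*(-4)) / 3 = 2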